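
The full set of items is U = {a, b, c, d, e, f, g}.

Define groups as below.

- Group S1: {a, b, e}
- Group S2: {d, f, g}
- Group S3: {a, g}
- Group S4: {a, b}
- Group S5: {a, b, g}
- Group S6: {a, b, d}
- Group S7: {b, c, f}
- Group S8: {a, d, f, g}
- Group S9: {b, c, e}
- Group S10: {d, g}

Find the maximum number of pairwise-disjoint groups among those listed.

S2, S4 are pairwise disjoint (S2={d,f,g}; S4={a,b}).
Every remaining group overlaps one of these, and no 3 of the listed groups are pairwise disjoint, so 2 is the maximum.

2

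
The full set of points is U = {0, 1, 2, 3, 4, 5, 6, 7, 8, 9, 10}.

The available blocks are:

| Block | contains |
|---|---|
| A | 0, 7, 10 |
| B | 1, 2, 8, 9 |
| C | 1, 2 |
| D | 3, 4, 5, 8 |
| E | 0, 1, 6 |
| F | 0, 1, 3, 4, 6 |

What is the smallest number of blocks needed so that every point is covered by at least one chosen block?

Take {A, B, D, F}. Their union is {0, 1, 2, 3, 4, 5, 6, 7, 8, 9, 10}, which is all 11 points.
Only D contains 5, so D is forced; the remaining 7 points need at least 3 more blocks (each remaining block adds at most 3) — so at least 4 blocks are needed, and 4 is optimal.

4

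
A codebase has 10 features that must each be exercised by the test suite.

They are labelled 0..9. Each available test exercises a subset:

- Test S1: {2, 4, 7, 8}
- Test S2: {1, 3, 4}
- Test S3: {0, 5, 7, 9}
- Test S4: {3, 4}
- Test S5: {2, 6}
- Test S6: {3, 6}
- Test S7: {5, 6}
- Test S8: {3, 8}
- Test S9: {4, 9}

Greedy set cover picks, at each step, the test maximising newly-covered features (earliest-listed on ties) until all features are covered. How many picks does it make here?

4

Greedy: pick S1 (covers 4 new) → pick S3 (covers 3 new) → pick S2 (covers 2 new) → pick S5 (covers 1 new). Total picks: 4.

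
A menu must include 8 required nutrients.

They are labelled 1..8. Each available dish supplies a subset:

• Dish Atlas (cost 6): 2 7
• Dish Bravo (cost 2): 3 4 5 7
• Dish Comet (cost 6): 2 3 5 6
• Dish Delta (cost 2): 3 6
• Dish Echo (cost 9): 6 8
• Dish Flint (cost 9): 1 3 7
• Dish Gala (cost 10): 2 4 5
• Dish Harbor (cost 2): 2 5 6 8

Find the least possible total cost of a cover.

13

Bravo, Flint, Harbor together cover every nutrient (Bravo ∪ Flint ∪ Harbor = {1, 2, 3, 4, 5, 6, 7, 8}); total cost 2 + 9 + 2 = 13.
No covering selection has total cost below 13.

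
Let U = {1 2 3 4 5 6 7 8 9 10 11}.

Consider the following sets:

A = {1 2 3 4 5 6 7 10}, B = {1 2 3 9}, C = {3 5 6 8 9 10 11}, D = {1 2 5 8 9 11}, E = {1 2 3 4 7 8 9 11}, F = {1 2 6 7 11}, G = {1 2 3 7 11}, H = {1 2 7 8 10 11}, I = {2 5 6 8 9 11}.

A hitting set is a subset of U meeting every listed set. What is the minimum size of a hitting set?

2

The 2 points {1, 8} hit every set.
No single point lies in every set, so at least 2 are needed and 2 is optimal.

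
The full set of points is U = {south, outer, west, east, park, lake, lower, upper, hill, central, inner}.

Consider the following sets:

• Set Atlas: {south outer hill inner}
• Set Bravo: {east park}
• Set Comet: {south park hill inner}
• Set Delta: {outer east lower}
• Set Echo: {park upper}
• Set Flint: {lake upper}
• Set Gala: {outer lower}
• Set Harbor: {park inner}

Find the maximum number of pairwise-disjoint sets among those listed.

Comet, Flint, Gala are pairwise disjoint (Comet={south,park,hill,inner}; Flint={lake,upper}; Gala={outer,lower}).
Every remaining set overlaps one of these, and no 4 of the listed sets are pairwise disjoint, so 3 is the maximum.

3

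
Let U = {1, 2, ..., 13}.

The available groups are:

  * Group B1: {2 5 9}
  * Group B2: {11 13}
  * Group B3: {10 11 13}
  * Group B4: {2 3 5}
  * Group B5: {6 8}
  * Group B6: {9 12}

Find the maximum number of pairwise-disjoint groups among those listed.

4

B3, B4, B5, B6 are pairwise disjoint (B3={10,11,13}; B4={2,3,5}; B5={6,8}; B6={9,12}).
Every remaining group overlaps one of these, and no 5 of the listed groups are pairwise disjoint, so 4 is the maximum.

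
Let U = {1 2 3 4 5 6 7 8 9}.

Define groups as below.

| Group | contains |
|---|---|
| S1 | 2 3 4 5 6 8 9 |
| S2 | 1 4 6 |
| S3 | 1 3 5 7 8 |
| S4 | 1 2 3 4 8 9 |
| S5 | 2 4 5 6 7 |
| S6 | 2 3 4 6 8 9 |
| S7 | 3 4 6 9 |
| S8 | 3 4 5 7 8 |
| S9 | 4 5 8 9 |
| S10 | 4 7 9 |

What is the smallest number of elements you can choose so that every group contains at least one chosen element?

Take H = {4, 8}. Each listed group contains at least one of these, so H is a hitting set of size 2.
No single element lies in every group, so at least 2 are needed and 2 is optimal.

2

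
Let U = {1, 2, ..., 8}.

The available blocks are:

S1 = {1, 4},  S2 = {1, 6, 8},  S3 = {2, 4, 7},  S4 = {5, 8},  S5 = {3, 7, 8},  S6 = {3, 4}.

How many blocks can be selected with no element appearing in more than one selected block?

2

S3, S4 are pairwise disjoint (S3={2,4,7}; S4={5,8}).
Every remaining block overlaps one of these, and no 3 of the listed blocks are pairwise disjoint, so 2 is the maximum.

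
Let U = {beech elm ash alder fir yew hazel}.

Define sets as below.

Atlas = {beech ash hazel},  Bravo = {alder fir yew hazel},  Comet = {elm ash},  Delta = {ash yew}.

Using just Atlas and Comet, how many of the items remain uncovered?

Union of Atlas, Comet = {beech, elm, ash, hazel}.
Not covered: alder, fir, yew — 3 items.

3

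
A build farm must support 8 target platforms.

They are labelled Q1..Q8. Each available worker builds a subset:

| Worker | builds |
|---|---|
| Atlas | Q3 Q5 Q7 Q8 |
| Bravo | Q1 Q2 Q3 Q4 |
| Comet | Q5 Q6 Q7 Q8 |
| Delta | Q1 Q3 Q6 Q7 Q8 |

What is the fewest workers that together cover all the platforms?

Bravo and Comet together: Bravo ∪ Comet = {Q1, Q2, Q3, Q4, Q5, Q6, Q7, Q8} — every platform is covered.
No single worker has all 8 platforms (the largest, Delta, has 5), so 2 is optimal.

2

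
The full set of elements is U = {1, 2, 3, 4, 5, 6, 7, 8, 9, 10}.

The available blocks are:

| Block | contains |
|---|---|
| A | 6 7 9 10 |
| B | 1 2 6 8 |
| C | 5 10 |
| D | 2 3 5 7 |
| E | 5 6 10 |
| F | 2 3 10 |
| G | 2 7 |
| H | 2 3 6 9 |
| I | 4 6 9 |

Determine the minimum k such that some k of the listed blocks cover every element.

B and D and F and I together: B ∪ D ∪ F ∪ I = {1, 2, 3, 4, 5, 6, 7, 8, 9, 10} — every element is covered.
No 3 of the 9 blocks cover everything (all 84 combinations miss at least one element), so 4 is optimal.

4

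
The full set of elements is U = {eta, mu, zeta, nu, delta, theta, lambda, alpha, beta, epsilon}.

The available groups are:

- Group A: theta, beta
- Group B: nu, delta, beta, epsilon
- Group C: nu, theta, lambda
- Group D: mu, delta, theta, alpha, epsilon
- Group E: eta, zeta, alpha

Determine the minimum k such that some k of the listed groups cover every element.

B, C, D, and E cover everything between them: the union {eta, mu, zeta, nu, delta, theta, lambda, alpha, beta, epsilon} is all of U.
Only D contains mu, so D is forced; the remaining 5 elements need at least 3 more groups (each remaining group adds at most 2) — so at least 4 groups are needed, and 4 is optimal.

4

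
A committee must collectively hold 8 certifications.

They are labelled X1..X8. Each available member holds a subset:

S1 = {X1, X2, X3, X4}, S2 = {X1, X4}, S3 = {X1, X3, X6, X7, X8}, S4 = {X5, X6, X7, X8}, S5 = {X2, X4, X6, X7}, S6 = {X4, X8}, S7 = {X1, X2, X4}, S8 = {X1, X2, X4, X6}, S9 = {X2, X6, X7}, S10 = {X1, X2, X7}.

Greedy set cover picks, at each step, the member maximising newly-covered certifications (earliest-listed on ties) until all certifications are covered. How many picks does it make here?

3

Greedy: pick S3 (covers 5 new) → pick S1 (covers 2 new) → pick S4 (covers 1 new). Total picks: 3.
(The true minimum cover uses only 2 members, so greedy is not optimal here.)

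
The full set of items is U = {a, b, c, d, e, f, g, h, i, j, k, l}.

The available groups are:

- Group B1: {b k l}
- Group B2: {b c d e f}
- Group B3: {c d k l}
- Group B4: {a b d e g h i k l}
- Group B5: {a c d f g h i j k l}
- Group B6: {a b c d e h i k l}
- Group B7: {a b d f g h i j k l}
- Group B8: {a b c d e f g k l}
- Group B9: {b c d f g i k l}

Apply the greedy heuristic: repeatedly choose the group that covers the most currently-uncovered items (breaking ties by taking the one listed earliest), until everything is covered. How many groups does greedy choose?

Greedy: pick B5 (covers 10 new) → pick B2 (covers 2 new). Total picks: 2.

2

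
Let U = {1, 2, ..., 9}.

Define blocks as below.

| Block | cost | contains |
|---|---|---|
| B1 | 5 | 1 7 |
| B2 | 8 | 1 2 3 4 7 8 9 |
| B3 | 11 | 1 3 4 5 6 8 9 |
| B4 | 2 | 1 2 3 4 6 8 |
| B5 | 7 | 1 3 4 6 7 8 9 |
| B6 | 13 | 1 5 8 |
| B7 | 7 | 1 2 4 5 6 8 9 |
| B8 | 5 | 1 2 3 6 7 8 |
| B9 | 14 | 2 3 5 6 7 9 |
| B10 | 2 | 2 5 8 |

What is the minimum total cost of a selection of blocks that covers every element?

9

B5, B10 together cover every element (B5 ∪ B10 = {1, 2, 3, 4, 5, 6, 7, 8, 9}); total cost 7 + 2 = 9.
The greedy pick B4, B10, B5 costs 11; no covering selection beats 9.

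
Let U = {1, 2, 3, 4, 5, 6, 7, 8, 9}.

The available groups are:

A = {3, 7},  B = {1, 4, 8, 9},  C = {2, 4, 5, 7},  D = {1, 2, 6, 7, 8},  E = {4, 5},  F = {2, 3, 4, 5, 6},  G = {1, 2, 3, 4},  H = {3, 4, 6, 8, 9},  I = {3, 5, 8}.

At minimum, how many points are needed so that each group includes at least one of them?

T = {1, 3, 4} meets every group (each contains at least one member of T), and |T| = 3.
No choice of 2 points meets every group, so 3 is the minimum.

3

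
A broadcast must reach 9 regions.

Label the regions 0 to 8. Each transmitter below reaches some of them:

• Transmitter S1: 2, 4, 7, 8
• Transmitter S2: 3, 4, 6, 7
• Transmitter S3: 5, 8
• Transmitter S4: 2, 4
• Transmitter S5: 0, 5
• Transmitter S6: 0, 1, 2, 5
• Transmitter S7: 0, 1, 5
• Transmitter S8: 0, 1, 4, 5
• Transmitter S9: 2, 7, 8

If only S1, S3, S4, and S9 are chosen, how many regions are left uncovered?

Union of S1, S3, S4, S9 = {2, 4, 5, 7, 8}.
Not covered: 0, 1, 3, 6 — 4 regions.

4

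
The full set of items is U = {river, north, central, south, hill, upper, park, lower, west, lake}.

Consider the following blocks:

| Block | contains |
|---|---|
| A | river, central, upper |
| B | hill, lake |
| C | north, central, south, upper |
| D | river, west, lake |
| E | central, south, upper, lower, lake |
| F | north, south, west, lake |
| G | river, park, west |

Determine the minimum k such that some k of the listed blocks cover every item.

4

Take {B, C, E, G}. Their union is {river, north, central, south, hill, upper, park, lower, west, lake}, which is all 10 items.
No 3 of the 7 blocks cover everything (all 35 combinations miss at least one item), so 4 is optimal.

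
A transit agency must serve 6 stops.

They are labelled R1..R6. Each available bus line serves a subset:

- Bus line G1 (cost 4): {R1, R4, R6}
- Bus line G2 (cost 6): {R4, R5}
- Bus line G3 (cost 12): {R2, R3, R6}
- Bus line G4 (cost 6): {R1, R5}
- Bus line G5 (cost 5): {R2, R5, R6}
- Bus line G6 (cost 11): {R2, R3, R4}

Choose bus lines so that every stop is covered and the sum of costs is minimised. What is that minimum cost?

G1, G5, G6 together cover every stop (G1 ∪ G5 ∪ G6 = {R1, R2, R3, R4, R5, R6}); total cost 4 + 5 + 11 = 20.
No covering selection has total cost below 20.

20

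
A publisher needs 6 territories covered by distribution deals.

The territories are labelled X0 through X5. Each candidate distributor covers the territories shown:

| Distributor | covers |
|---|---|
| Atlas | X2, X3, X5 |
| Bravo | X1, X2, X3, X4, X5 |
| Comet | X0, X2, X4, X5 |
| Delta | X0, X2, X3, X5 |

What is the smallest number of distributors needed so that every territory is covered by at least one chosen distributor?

Bravo and Comet together: Bravo ∪ Comet = {X0, X1, X2, X3, X4, X5} — every territory is covered.
No single distributor has all 6 territories (the largest, Bravo, has 5), so 2 is optimal.

2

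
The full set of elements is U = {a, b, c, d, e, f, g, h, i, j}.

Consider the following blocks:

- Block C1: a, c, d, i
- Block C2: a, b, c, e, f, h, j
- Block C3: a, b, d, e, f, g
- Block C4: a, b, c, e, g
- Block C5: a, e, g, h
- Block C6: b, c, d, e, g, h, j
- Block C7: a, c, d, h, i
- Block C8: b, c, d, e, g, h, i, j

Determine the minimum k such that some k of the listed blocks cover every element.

2

C2 and C8 cover everything between them: the union {a, b, c, d, e, f, g, h, i, j} is all of U.
No single block has all 10 elements (the largest, C8, has 8), so 2 is optimal.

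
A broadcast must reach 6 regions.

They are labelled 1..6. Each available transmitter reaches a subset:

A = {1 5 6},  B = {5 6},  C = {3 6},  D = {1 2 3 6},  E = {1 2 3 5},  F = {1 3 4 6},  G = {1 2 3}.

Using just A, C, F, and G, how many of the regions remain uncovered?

Union of A, C, F, G = {1, 2, 3, 4, 5, 6} — that's every region, so 0 are uncovered.

0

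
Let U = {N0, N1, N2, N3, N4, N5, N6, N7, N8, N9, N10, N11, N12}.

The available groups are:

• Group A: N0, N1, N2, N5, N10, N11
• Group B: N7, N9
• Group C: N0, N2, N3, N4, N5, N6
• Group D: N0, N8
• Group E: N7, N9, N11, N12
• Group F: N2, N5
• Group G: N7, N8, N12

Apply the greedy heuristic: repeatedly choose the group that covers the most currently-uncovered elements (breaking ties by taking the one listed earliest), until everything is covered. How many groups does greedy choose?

Greedy: pick A (covers 6 new) → pick C (covers 3 new) → pick E (covers 3 new) → pick D (covers 1 new). Total picks: 4.

4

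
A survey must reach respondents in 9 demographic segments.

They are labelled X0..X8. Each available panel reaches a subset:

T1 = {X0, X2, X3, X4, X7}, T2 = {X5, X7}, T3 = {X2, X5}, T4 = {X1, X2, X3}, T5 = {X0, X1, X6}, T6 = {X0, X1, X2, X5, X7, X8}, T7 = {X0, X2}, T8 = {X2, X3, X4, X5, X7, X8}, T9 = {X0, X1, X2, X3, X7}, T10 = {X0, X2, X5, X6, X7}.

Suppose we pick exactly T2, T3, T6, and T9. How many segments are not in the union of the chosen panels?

Union of T2, T3, T6, T9 = {X0, X1, X2, X3, X5, X7, X8}.
Not covered: X4, X6 — 2 segments.

2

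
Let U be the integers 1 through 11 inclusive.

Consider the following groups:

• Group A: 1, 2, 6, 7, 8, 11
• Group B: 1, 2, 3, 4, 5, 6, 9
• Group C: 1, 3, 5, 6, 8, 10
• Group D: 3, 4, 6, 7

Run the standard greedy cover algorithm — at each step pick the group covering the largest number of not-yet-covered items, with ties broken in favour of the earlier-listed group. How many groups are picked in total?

3

Greedy: pick B (covers 7 new) → pick A (covers 3 new) → pick C (covers 1 new). Total picks: 3.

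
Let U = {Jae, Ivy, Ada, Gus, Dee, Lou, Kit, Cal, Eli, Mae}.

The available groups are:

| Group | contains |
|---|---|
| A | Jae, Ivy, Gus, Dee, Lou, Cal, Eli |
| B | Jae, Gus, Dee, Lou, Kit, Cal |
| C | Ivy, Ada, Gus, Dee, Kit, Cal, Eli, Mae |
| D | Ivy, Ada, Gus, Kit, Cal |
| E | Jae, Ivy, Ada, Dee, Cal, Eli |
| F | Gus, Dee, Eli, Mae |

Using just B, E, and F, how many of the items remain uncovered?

0

Union of B, E, F = {Jae, Ivy, Ada, Gus, Dee, Lou, Kit, Cal, Eli, Mae} — that's every item, so 0 are uncovered.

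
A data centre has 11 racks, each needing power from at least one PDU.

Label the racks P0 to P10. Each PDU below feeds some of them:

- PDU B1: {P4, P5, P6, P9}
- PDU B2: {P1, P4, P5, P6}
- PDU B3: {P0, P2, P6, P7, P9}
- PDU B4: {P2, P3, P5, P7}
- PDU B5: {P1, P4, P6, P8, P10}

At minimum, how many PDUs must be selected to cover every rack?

Take {B3, B4, B5}. Their union is {P0, P1, P2, P3, P4, P5, P6, P7, P8, P9, P10}, which is all 11 racks.
Each PDU has at most 5 racks, and 2·5 = 10 < 11 — so at least 3 PDUs are needed, and 3 is optimal.

3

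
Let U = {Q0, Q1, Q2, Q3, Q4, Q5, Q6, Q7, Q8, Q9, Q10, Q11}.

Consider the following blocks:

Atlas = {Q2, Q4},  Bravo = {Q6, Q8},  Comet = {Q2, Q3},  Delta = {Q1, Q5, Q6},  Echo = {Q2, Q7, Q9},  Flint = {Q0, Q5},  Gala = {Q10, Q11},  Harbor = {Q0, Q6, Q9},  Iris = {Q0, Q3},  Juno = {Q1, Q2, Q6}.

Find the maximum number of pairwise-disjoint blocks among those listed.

4

Atlas, Bravo, Flint, Gala are pairwise disjoint (Atlas={Q2,Q4}; Bravo={Q6,Q8}; Flint={Q0,Q5}; Gala={Q10,Q11}).
Every remaining block overlaps one of these, and no 5 of the listed blocks are pairwise disjoint, so 4 is the maximum.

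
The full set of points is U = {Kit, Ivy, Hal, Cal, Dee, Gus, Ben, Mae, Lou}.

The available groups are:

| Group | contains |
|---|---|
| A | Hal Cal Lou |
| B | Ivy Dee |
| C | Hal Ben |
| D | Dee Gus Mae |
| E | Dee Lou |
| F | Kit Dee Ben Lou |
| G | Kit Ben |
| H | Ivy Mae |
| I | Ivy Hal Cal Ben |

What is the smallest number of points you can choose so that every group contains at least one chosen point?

T = {Ivy, Hal, Dee, Ben} meets every group (each contains at least one member of T), and |T| = 4.
No choice of 3 points meets every group, so 4 is the minimum.

4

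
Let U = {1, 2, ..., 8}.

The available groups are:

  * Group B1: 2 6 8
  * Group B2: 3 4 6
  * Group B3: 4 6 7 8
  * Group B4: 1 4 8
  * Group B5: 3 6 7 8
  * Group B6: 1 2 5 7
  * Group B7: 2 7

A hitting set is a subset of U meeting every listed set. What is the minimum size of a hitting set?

H = {1, 6, 7} meets every group (each contains at least one member of H), and |H| = 3.
No choice of 2 elements meets every group, so 3 is the minimum.

3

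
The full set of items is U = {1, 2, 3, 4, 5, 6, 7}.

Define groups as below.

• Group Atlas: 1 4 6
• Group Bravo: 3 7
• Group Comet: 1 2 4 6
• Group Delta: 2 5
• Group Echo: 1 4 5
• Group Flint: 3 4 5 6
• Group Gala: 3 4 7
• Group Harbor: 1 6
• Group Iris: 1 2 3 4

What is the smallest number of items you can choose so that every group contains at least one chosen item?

3

H = {3, 5, 6} meets every group (each contains at least one member of H), and |H| = 3.
The groups Bravo, Delta, Harbor are pairwise disjoint, so any hitting set needs a separate item for each — at least 3. Hence 3 is optimal.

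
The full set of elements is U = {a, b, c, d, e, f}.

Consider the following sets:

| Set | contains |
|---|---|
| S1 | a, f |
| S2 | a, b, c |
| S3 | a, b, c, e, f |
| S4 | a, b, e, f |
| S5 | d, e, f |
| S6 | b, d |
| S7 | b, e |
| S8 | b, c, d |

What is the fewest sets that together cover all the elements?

Take {S2, S5}. Their union is {a, b, c, d, e, f}, which is all 6 elements.
No single set has all 6 elements (the largest, S3, has 5), so 2 is optimal.

2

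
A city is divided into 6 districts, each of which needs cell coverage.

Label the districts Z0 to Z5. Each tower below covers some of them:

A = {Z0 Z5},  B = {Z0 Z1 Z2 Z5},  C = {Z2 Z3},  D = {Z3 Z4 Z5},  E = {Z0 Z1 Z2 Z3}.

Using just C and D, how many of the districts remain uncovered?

2

Union of C, D = {Z2, Z3, Z4, Z5}.
Not covered: Z0, Z1 — 2 districts.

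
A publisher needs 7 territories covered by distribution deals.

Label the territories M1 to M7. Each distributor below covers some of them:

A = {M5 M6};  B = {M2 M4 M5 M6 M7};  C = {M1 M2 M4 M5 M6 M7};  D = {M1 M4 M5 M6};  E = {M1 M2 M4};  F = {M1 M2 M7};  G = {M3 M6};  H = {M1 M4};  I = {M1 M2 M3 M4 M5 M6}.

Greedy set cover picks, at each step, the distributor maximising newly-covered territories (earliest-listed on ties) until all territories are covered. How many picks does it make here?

2

Greedy: pick C (covers 6 new) → pick G (covers 1 new). Total picks: 2.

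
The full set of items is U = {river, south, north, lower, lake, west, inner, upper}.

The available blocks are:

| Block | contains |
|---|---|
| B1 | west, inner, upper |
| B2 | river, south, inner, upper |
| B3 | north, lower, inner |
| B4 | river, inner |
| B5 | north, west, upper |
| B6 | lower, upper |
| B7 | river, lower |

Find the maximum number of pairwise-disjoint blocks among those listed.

2

B4, B6 are pairwise disjoint (B4={river,inner}; B6={lower,upper}).
Every remaining block overlaps one of these, and no 3 of the listed blocks are pairwise disjoint, so 2 is the maximum.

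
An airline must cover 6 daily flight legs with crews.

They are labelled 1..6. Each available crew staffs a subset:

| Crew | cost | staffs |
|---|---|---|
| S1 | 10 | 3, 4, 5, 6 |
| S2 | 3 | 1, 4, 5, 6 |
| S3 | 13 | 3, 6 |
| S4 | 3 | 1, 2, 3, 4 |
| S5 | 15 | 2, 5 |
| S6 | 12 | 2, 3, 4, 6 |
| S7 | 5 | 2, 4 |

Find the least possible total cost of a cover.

6

S2, S4 together cover every leg (S2 ∪ S4 = {1, 2, 3, 4, 5, 6}); total cost 3 + 3 = 6.
No covering selection has total cost below 6.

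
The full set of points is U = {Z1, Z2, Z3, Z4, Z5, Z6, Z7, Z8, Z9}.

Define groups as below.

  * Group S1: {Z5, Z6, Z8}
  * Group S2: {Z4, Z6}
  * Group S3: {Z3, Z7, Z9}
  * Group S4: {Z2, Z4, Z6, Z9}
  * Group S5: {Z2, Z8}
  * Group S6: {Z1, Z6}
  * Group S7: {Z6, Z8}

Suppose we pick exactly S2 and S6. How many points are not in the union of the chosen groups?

6

Union of S2, S6 = {Z1, Z4, Z6}.
Not covered: Z2, Z3, Z5, Z7, Z8, Z9 — 6 points.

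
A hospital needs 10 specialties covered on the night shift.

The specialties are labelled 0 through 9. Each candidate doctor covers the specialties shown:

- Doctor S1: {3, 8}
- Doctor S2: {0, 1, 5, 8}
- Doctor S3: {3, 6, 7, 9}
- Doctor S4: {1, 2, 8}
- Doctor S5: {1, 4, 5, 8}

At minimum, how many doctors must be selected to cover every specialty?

Take {S2, S3, S4, S5}. Their union is {0, 1, 2, 3, 4, 5, 6, 7, 8, 9}, which is all 10 specialties.
No 3 of the 5 doctors cover everything (all 10 combinations miss at least one specialty), so 4 is optimal.

4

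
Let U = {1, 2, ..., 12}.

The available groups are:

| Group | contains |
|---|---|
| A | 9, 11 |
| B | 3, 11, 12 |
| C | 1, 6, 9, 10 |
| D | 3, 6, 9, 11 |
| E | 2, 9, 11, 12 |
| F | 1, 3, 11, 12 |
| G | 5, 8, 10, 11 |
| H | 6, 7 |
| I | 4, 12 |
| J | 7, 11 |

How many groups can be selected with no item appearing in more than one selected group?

A, H, I are pairwise disjoint (A={9,11}; H={6,7}; I={4,12}).
Every remaining group overlaps one of these, and no 4 of the listed groups are pairwise disjoint, so 3 is the maximum.

3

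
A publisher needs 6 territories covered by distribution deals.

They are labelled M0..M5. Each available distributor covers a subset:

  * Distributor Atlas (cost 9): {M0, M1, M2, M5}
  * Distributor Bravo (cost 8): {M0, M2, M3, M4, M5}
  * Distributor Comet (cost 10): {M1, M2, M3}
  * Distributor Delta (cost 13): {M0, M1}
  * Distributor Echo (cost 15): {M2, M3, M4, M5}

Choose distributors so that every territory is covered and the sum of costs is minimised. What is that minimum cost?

17

Atlas, Bravo together cover every territory (Atlas ∪ Bravo = {M0, M1, M2, M3, M4, M5}); total cost 9 + 8 = 17.
No covering selection has total cost below 17.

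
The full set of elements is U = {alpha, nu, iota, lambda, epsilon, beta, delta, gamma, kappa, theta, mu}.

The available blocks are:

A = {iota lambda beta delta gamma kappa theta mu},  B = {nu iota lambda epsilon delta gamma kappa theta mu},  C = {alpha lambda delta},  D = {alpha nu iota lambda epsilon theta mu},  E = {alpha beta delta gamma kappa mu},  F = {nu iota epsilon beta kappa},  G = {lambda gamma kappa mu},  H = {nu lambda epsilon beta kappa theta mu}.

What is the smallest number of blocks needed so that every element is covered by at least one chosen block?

2

Take {D, E}. Their union is {alpha, nu, iota, lambda, epsilon, beta, delta, gamma, kappa, theta, mu}, which is all 11 elements.
No single block has all 11 elements (the largest, B, has 9), so 2 is optimal.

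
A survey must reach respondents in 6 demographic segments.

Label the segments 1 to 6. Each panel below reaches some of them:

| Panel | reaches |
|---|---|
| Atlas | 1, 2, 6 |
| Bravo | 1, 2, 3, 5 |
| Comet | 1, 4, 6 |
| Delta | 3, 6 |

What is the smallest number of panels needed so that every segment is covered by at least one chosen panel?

Take {Bravo, Comet}. Their union is {1, 2, 3, 4, 5, 6}, which is all 6 segments.
No single panel has all 6 segments (the largest, Bravo, has 4), so 2 is optimal.

2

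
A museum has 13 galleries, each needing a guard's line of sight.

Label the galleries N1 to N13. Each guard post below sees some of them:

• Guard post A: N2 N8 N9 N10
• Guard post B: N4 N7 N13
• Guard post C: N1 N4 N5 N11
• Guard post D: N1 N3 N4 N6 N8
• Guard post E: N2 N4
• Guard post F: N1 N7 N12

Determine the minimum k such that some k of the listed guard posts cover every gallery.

Take {A, B, C, D, F}. Their union is {N1, N2, N3, N4, N5, N6, N7, N8, N9, N10, N11, N12, N13}, which is all 13 galleries.
No 4 of the 6 guard posts cover everything (all 15 combinations miss at least one gallery), so 5 is optimal.

5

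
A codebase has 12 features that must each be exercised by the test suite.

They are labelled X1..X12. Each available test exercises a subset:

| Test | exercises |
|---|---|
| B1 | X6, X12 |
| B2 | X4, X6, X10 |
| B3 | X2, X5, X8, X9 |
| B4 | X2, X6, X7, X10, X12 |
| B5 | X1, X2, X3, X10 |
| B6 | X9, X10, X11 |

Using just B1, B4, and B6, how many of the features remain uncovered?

Union of B1, B4, B6 = {X2, X6, X7, X9, X10, X11, X12}.
Not covered: X1, X3, X4, X5, X8 — 5 features.

5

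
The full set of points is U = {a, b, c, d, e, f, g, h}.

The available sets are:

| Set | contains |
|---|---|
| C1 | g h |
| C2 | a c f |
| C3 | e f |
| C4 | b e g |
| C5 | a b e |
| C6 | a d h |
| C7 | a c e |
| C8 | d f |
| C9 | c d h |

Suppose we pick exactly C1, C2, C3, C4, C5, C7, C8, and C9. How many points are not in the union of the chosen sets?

0

Union of C1, C2, C3, C4, C5, C7, C8, C9 = {a, b, c, d, e, f, g, h} — that's every point, so 0 are uncovered.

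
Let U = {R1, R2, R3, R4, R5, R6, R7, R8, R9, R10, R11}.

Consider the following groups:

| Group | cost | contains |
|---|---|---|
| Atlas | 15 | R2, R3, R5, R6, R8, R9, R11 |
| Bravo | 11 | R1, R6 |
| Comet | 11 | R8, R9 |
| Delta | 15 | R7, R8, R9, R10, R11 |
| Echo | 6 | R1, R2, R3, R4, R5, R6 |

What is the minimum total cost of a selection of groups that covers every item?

Delta, Echo together cover every item (Delta ∪ Echo = {R1, R2, R3, R4, R5, R6, R7, R8, R9, R10, R11}); total cost 15 + 6 = 21.
No covering selection has total cost below 21.

21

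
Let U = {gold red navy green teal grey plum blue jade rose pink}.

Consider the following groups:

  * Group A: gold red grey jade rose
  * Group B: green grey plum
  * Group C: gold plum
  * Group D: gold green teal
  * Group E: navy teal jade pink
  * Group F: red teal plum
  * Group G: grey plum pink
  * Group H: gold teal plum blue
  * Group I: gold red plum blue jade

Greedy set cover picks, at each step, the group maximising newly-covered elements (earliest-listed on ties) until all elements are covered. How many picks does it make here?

4

Greedy: pick A (covers 5 new) → pick E (covers 3 new) → pick B (covers 2 new) → pick H (covers 1 new). Total picks: 4.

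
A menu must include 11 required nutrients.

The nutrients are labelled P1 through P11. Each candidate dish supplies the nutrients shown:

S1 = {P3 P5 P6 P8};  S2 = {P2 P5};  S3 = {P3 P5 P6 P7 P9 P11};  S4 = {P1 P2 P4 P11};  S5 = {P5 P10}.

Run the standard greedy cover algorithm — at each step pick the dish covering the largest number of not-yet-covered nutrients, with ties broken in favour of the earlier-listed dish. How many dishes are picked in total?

4

Greedy: pick S3 (covers 6 new) → pick S4 (covers 3 new) → pick S1 (covers 1 new) → pick S5 (covers 1 new). Total picks: 4.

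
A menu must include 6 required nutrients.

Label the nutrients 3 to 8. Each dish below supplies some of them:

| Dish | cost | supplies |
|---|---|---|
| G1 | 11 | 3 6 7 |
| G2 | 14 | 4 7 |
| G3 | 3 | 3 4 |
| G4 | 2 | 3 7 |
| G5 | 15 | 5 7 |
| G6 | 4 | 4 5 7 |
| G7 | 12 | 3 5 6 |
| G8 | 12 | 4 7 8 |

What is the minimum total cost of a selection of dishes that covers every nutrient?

24

G7, G8 together cover every nutrient (G7 ∪ G8 = {3, 4, 5, 6, 7, 8}); total cost 12 + 12 = 24.
The greedy pick G4, G6, G1, G8 costs 29; no covering selection beats 24.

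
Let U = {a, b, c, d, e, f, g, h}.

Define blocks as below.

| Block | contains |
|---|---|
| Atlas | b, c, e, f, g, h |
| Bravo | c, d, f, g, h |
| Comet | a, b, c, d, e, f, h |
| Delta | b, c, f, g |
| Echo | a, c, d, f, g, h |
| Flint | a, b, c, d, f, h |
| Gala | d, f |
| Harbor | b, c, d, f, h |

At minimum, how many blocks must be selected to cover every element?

2

Take {Atlas, Flint}. Their union is {a, b, c, d, e, f, g, h}, which is all 8 elements.
No single block has all 8 elements (the largest, Comet, has 7), so 2 is optimal.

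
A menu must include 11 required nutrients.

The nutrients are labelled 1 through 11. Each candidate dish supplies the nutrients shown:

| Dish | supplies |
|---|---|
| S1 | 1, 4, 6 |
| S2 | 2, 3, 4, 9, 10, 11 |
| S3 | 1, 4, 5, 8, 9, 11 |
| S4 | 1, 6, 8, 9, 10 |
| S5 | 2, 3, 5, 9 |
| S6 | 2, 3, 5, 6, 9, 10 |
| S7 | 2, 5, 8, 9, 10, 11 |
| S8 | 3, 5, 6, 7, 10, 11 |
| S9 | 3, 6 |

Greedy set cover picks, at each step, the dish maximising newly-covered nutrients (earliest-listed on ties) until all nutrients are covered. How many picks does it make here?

Greedy: pick S2 (covers 6 new) → pick S3 (covers 3 new) → pick S8 (covers 2 new). Total picks: 3.

3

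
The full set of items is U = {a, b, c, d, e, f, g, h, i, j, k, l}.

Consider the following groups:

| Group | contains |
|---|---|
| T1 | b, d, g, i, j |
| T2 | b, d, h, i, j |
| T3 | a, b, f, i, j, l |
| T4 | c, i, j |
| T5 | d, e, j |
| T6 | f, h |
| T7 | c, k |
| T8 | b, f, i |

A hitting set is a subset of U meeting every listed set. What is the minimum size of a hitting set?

The 3 items {f, j, k} hit every group.
The groups T5, T7, T8 are pairwise disjoint, so any hitting set needs a separate item for each — at least 3. Hence 3 is optimal.

3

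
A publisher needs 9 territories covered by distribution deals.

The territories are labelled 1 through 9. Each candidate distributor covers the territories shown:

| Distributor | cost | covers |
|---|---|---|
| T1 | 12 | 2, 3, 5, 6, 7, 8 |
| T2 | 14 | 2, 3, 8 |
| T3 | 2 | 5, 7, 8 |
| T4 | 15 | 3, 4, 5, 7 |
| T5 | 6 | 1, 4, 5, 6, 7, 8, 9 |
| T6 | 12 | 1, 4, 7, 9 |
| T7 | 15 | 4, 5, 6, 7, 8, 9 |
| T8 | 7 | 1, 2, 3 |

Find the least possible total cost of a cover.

T5, T8 together cover every territory (T5 ∪ T8 = {1, 2, 3, 4, 5, 6, 7, 8, 9}); total cost 6 + 7 = 13.
The greedy pick T3, T5, T8 costs 15; no covering selection beats 13.

13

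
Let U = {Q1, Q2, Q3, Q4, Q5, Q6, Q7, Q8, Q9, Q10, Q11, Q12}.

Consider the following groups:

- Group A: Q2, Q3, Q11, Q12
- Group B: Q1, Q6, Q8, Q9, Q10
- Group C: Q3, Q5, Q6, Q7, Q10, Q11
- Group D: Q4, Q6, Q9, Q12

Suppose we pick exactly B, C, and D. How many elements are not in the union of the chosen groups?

1

Union of B, C, D = {Q1, Q3, Q4, Q5, Q6, Q7, Q8, Q9, Q10, Q11, Q12}.
Not covered: Q2 — 1 element.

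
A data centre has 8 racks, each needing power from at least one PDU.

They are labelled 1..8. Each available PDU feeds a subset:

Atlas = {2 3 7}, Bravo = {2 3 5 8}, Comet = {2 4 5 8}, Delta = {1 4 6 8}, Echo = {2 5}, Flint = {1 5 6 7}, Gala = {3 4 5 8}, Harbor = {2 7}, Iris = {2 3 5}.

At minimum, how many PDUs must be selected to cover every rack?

Take {Delta, Harbor, Iris}. Their union is {1, 2, 3, 4, 5, 6, 7, 8}, which is all 8 racks.
No 2 of the 9 PDUs cover everything (all 36 combinations miss at least one rack), so 3 is optimal.

3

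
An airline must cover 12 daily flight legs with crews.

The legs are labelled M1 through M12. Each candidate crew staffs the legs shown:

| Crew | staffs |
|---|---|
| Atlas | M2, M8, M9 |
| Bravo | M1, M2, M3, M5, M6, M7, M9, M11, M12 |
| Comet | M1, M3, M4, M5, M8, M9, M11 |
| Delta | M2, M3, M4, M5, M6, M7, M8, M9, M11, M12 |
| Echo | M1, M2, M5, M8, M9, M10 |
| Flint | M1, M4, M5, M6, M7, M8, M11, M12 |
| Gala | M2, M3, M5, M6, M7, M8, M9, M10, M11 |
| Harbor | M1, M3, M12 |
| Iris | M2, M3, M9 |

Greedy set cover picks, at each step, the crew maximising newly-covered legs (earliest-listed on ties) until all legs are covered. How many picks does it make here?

Greedy: pick Delta (covers 10 new) → pick Echo (covers 2 new). Total picks: 2.

2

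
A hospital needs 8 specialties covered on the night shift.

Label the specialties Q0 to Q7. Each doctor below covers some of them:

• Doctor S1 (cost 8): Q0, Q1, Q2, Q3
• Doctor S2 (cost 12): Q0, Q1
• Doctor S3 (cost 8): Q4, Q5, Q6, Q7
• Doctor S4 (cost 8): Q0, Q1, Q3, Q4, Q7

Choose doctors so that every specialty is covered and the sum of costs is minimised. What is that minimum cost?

S1, S3 together cover every specialty (S1 ∪ S3 = {Q0, Q1, Q2, Q3, Q4, Q5, Q6, Q7}); total cost 8 + 8 = 16.
The greedy pick S4, S3, S1 costs 24; no covering selection beats 16.

16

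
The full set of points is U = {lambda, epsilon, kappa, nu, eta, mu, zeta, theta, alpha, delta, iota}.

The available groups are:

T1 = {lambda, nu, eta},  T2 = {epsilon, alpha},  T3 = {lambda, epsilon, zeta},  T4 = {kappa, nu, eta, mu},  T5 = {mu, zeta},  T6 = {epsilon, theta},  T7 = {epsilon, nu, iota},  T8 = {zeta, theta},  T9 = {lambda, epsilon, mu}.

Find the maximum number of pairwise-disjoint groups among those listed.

3

T1, T2, T8 are pairwise disjoint (T1={lambda,nu,eta}; T2={epsilon,alpha}; T8={zeta,theta}).
Every remaining group overlaps one of these, and no 4 of the listed groups are pairwise disjoint, so 3 is the maximum.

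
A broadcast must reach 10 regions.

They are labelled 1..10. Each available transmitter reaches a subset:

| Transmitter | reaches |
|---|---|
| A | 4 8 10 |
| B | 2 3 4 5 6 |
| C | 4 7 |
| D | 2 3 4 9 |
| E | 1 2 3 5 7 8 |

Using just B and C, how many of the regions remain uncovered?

4

Union of B, C = {2, 3, 4, 5, 6, 7}.
Not covered: 1, 8, 9, 10 — 4 regions.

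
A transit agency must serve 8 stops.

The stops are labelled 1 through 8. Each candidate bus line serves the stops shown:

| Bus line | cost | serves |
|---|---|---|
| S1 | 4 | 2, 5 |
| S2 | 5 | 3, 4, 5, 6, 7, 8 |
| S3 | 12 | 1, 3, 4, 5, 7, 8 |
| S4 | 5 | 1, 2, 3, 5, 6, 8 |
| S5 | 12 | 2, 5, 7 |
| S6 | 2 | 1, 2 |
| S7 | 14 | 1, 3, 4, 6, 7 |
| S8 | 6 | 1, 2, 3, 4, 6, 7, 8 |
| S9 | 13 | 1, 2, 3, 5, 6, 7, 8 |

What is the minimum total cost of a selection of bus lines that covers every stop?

S2, S6 together cover every stop (S2 ∪ S6 = {1, 2, 3, 4, 5, 6, 7, 8}); total cost 5 + 2 = 7.
No covering selection has total cost below 7.

7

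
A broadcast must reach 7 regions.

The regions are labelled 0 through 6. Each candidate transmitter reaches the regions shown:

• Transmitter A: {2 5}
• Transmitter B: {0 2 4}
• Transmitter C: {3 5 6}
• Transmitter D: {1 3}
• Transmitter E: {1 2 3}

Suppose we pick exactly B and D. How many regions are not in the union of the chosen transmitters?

2

Union of B, D = {0, 1, 2, 3, 4}.
Not covered: 5, 6 — 2 regions.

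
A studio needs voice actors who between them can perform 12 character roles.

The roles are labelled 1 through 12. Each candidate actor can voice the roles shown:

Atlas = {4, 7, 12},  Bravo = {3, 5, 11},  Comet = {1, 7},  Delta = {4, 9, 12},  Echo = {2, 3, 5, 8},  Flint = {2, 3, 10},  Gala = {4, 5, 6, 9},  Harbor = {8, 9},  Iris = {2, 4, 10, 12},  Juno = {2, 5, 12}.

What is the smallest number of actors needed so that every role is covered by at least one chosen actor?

Bravo and Comet and Echo and Gala and Iris together: Bravo ∪ Comet ∪ Echo ∪ Gala ∪ Iris = {1, 2, 3, 4, 5, 6, 7, 8, 9, 10, 11, 12} — every role is covered.
No 4 of the 10 actors cover everything (all 210 combinations miss at least one role), so 5 is optimal.

5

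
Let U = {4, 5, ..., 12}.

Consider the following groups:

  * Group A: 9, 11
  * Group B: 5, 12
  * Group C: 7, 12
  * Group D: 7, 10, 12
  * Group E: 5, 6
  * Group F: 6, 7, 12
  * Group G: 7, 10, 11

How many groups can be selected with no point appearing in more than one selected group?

A, C, E are pairwise disjoint (A={9,11}; C={7,12}; E={5,6}).
Every remaining group overlaps one of these, and no 4 of the listed groups are pairwise disjoint, so 3 is the maximum.

3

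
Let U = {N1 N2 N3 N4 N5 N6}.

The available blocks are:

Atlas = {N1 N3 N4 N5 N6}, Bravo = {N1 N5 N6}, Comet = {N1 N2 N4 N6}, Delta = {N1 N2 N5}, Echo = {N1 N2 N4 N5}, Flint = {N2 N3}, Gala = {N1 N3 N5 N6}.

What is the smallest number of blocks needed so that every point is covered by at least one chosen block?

2

Atlas and Flint together: Atlas ∪ Flint = {N1, N2, N3, N4, N5, N6} — every point is covered.
No single block has all 6 points (the largest, Atlas, has 5), so 2 is optimal.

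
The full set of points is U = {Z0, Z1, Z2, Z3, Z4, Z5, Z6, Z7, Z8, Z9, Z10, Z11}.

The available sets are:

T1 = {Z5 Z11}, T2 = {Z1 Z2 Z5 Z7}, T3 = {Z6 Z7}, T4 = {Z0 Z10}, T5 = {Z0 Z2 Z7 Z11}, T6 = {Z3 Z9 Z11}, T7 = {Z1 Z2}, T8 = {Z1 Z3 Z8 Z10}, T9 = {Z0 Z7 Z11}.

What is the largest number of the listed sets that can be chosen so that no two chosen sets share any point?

T3, T4, T6, T7 are pairwise disjoint (T3={Z6,Z7}; T4={Z0,Z10}; T6={Z3,Z9,Z11}; T7={Z1,Z2}).
Every remaining set overlaps one of these, and no 5 of the listed sets are pairwise disjoint, so 4 is the maximum.

4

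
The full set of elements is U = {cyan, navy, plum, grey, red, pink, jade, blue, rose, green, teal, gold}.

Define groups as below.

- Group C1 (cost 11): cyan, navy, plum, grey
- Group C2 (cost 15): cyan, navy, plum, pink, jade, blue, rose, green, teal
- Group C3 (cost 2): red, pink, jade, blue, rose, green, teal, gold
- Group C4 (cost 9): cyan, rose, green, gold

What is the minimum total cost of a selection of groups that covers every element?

C1, C3 together cover every element (C1 ∪ C3 = {cyan, navy, plum, grey, red, pink, jade, blue, rose, green, teal, gold}); total cost 11 + 2 = 13.
No covering selection has total cost below 13.

13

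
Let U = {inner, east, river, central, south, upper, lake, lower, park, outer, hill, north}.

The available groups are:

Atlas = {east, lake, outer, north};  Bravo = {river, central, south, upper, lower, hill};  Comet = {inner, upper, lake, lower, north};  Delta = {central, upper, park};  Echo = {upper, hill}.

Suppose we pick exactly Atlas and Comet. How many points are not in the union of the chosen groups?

Union of Atlas, Comet = {inner, east, upper, lake, lower, outer, north}.
Not covered: river, central, south, park, hill — 5 points.

5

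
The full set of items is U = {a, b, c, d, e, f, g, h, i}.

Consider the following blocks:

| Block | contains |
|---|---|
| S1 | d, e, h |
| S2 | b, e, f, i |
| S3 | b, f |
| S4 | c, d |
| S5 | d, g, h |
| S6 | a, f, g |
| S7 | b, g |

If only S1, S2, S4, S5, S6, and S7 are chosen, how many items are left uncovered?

0

Union of S1, S2, S4, S5, S6, S7 = {a, b, c, d, e, f, g, h, i} — that's every item, so 0 are uncovered.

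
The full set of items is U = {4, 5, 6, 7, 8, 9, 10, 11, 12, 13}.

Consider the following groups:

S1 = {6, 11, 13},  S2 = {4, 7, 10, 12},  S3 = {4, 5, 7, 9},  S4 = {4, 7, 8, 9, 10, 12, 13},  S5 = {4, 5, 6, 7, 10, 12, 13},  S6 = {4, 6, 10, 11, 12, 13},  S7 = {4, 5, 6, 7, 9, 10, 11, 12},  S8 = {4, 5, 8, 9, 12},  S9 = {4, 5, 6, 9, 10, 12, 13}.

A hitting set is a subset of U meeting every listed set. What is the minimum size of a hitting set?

The 2 items {4, 13} hit every group.
The groups S1, S8 are pairwise disjoint, so any hitting set needs a separate item for each — at least 2. Hence 2 is optimal.

2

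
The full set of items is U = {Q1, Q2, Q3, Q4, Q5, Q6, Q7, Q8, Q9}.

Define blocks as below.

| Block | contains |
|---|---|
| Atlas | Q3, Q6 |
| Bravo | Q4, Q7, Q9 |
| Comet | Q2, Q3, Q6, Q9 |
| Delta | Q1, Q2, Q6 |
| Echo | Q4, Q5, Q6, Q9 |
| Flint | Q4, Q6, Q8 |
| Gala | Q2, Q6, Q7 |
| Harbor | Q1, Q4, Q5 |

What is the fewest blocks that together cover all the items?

Bravo, Comet, Flint, and Harbor cover everything between them: the union {Q1, Q2, Q3, Q4, Q5, Q6, Q7, Q8, Q9} is all of U.
No 3 of the 8 blocks cover everything (all 56 combinations miss at least one item), so 4 is optimal.

4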